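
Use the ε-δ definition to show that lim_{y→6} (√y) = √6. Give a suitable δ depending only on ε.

δ = min(6, √6·ε)

Suppose ε > 0. We want δ > 0 such that 0 < |y − 6| < δ implies |√y − √6| < ε.
Rationalise: √y − √6 = (y − 6)/(√y + √6), so |√y − √6| = |y − 6|/(√y + √6).
Restrict δ ≤ 6 so that |y − 6| < 6 forces y > 0, and then √y + √6 > √6.
Hence |√y − √6| < |y − 6|/√6, which is < ε once |y − 6| < √6·ε.
Take δ = min(6, √6·ε). If 0 < |y − 6| < δ then y > 0 and |√y − √6| < |y − 6|/√6 < ε.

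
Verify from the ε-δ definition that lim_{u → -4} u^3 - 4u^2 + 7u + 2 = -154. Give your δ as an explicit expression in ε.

δ = min(1, ε/104)

Let ε > 0 be given. We want δ > 0 such that 0 < |u + 4| < δ implies |(u^3 - 4u^2 + 7u + 2) + 154| < ε.
(u^3 - 4u^2 + 7u + 2) + 154 = u^3 - 4u^2 + 7u + 156 = (u + 4)(u^2 - 8u + 39).
So |(u^3 - 4u^2 + 7u + 2) + 154| = |u + 4|·|u^2 - 8u + 39|.
Assume first that |u + 4| < 1, so |u| < 5. Then |u^2 - 8u + 39| ≤ 5^2 + 8·5 + 39 = 104.
Hence |(u^3 - 4u^2 + 7u + 2) + 154| ≤ 104|u + 4| < ε provided |u + 4| < ε/104.
Choosing δ = min(1, ε/104) ensures both conditions, hence |(u^3 - 4u^2 + 7u + 2) + 154| < ε.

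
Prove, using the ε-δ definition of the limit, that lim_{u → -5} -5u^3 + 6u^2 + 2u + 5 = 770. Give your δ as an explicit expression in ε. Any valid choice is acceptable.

δ = min(1, ε/519)

Suppose ε > 0. We want δ > 0 such that 0 < |u + 5| < δ implies |(-5u^3 + 6u^2 + 2u + 5) − 770| < ε.
(-5u^3 + 6u^2 + 2u + 5) − 770 = -5u^3 + 6u^2 + 2u - 765 = (u + 5)(-5u^2 + 31u - 153).
So |(-5u^3 + 6u^2 + 2u + 5) − 770| = |u + 5|·|-5u^2 + 31u - 153|.
Require δ ≤ 1. Then |u + 5| < 1 gives |u| < 6, and by the triangle inequality |-5u^2 + 31u - 153| ≤ 5·6^2 + 31·6 + 153 = 519.
Hence |(-5u^3 + 6u^2 + 2u + 5) − 770| ≤ 519|u + 5| < ε provided |u + 5| < ε/519.
Choosing δ = min(1, ε/519) ensures both conditions, hence |(-5u^3 + 6u^2 + 2u + 5) − 770| < ε.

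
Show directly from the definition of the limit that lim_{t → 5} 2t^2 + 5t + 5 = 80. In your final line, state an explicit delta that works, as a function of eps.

delta = min(1, eps/27)

Suppose eps > 0. We want delta > 0 such that 0 < |t − 5| < delta implies |(2t^2 + 5t + 5) − 80| < eps.
(2t^2 + 5t + 5) − 80 = 2t^2 + 5t - 75 = (t − 5)(2t + 15).
So |(2t^2 + 5t + 5) − 80| = |t − 5|·|2t + 15|.
Require delta ≤ 1. Then |t − 5| < 1 gives |t| < 6, and by the triangle inequality |2t + 15| ≤ 2·6 + 15 = 27.
Hence |(2t^2 + 5t + 5) − 80| ≤ 27|t − 5| < eps provided |t − 5| < eps/27.
Take delta = min(1, eps/27). Then 0 < |t − 5| < delta gives both |t − 5| < 1 and |t − 5| < eps/27, so |(2t^2 + 5t + 5) − 80| < eps.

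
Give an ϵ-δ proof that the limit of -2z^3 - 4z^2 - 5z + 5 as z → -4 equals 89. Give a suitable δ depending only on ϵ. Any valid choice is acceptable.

Suppose ϵ > 0. We want δ > 0 such that 0 < |z + 4| < δ implies |(-2z^3 - 4z^2 - 5z + 5) − 89| < ϵ.
(-2z^3 - 4z^2 - 5z + 5) − 89 = -2z^3 - 4z^2 - 5z - 84 = (z + 4)(-2z^2 + 4z - 21).
So |(-2z^3 - 4z^2 - 5z + 5) − 89| = |z + 4|·|-2z^2 + 4z - 21|.
Assume first that |z + 4| < 2, so |z| < 6. Then |-2z^2 + 4z - 21| ≤ 2·6^2 + 4·6 + 21 = 117.
Hence |(-2z^3 - 4z^2 - 5z + 5) − 89| ≤ 117|z + 4| < ϵ provided |z + 4| < ϵ/117.
Take δ = min(2, ϵ/117). Then 0 < |z + 4| < δ gives both |z + 4| < 2 and |z + 4| < ϵ/117, so |(-2z^3 - 4z^2 - 5z + 5) − 89| < ϵ.

δ = min(2, ϵ/117)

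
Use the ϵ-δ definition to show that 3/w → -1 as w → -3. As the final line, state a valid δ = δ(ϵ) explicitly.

δ = min(3/2, (3/2)ϵ)

Let ϵ > 0 be given. We seek δ > 0 such that 0 < |w + 3| < δ implies |3/w + 1| < ϵ.
|3/w + 1| = 3·|-3 − w|/(3·|w|) = 3|w + 3|/(3|w|).
Require δ ≤ 3/2 so that |w| > 3 − 3/2 = 3/2, hence 3|w| > 9/2.
Then |3/w + 1| < 3|w + 3|/(9/2), which is < ϵ when |w + 3| < (3/2)ϵ.
Take δ = min(3/2, (3/2)ϵ). Then 0 < |w + 3| < δ gives both |w + 3| < 3/2 and |w + 3| < (3/2)ϵ, so |3/w + 1| < ϵ.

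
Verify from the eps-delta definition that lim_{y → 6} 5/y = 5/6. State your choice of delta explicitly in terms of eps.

delta = min(3, (18/5)eps)

Let eps > 0. We seek delta > 0 such that 0 < |y − 6| < delta implies |5/y − (5/6)| < eps.
|5/y − (5/6)| = 5·|6 − y|/(6·|y|) = 5|y − 6|/(6|y|).
Restrict delta ≤ 3. Then |y − 6| < 3 gives |y| > 3, so 6|y| > 18.
Then |5/y − (5/6)| < 5|y − 6|/18, which is < eps when |y − 6| < (18/5)eps.
Take delta = min(3, (18/5)eps). Then 0 < |y − 6| < delta gives both |y − 6| < 3 and |y − 6| < (18/5)eps, so |5/y − (5/6)| < eps.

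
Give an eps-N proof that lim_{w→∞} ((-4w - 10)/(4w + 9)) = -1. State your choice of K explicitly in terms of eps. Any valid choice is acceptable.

K = (1/4)/eps

Fix eps > 0. We seek K > 0 such that w > K implies |(-4w - 10)/(4w + 9) + 1| < eps.
(-4w - 10)/(4w + 9) + 1 = (4(-4w - 10) − (-4)(4w + 9)) / (4(4w + 9)) = -4/(4(4w + 9)).
For w > 0 we have 4w + 9 > 4w, so |(-4w - 10)/(4w + 9) + 1| = 4/(4(4w + 9)) < 4/(4·4w) = (1/4)/w.
Thus |(-4w - 10)/(4w + 9) + 1| < eps whenever w > (1/4)/eps.
Take K = (1/4)/eps. If w > K then |(-4w - 10)/(4w + 9) + 1| < (1/4)/w < eps.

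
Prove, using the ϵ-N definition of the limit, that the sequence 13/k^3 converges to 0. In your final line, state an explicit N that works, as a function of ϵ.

N = (13/ϵ)^{1/3}

Let ϵ > 0. For k ≥ 1, |13/k^3 − 0| = 13/k^3.
13/k^3 < ϵ ⇔ k^3 > 13/ϵ ⇔ k > (13/ϵ)^{1/3}.
Take N = (13/ϵ)^{1/3}. Then k > N implies 13/k^3 < ϵ.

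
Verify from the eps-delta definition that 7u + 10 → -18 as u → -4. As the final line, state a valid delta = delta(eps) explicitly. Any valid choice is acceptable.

delta = eps/7

Suppose eps > 0. We need delta > 0 so that 0 < |u + 4| < delta implies |(7u + 10) + 18| < eps.
|(7u + 10) + 18| = |7u + 28| = 7|u + 4|.
Thus it suffices that |u + 4| < eps/7.
Choosing delta = eps/7 gives |(7u + 10) + 18| = 7|u + 4| < eps whenever |u + 4| < delta.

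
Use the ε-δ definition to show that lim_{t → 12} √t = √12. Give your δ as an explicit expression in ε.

Suppose ε > 0. We want δ > 0 such that 0 < |t − 12| < δ implies |√t − √12| < ε.
Rationalise: √t − √12 = (t − 12)/(√t + √12), so |√t − √12| = |t − 12|/(√t + √12).
Restrict δ ≤ 12 so that |t − 12| < 12 forces t > 0, and then √t + √12 > √12.
Hence |√t − √12| < |t − 12|/√12, which is < ε once |t − 12| < √12·ε.
Take δ = min(12, √12·ε). If 0 < |t − 12| < δ then t > 0 and |√t − √12| < |t − 12|/√12 < ε.

δ = min(12, √12·ε)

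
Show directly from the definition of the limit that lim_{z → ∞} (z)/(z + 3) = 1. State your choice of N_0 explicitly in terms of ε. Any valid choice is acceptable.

Let ε > 0. We seek N_0 > 0 such that z > N_0 implies |(z)/(z + 3) − 1| < ε.
(z)/(z + 3) − 1 = ((z) − (z + 3)) / ((z + 3)) = -3/((z + 3)).
For z > 0 we have z + 3 > z, so |(z)/(z + 3) − 1| = 3/((z + 3)) < 3/(z) = 3/z.
Thus |(z)/(z + 3) − 1| < ε whenever z > 3/ε.
Take N_0 = 3/ε. If z > N_0 then |(z)/(z + 3) − 1| < 3/z < ε.

N_0 = 3/ε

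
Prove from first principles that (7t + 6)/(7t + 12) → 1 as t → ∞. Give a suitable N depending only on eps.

Let eps > 0 be given. We seek N > 0 such that t > N implies |(7t + 6)/(7t + 12) − 1| < eps.
(7t + 6)/(7t + 12) − 1 = (7(7t + 6) − 7(7t + 12)) / (7(7t + 12)) = -42/(7(7t + 12)).
For t > 0 we have 7t + 12 > 7t, so |(7t + 6)/(7t + 12) − 1| = 42/(7(7t + 12)) < 42/(7·7t) = (6/7)/t.
Thus |(7t + 6)/(7t + 12) − 1| < eps whenever t > (6/7)/eps.
Take N = (6/7)/eps. If t > N then |(7t + 6)/(7t + 12) − 1| < (6/7)/t < eps.

N = (6/7)/eps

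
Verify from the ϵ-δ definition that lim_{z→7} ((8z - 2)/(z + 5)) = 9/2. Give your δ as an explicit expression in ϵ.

δ = min(6, (12/7)ϵ)

Fix ϵ > 0. We want δ > 0 with 0 < |z − 7| < δ ⇒ |(8z - 2)/(z + 5) − (9/2)| < ϵ.
Combining over a common denominator, (8z - 2)/(z + 5) − (9/2) = [(8z - 2)·12 − 54·(z + 5)] / [12·(z + 5)] = 42(z − 7) / (12(z + 5)).
So |(8z - 2)/(z + 5) − (9/2)| = 42|z − 7| / (12·|z + 5|).
Restrict δ ≤ 6. Then |z − 7| < 6 gives |z + 5| = |(z − 7) + 12| ≥ 12 − 6 = 6.
Hence |(8z - 2)/(z + 5) − (9/2)| < 42|z − 7|/(12·6) = (7/12)|z − 7|, which is < ϵ once |z − 7| < (12/7)ϵ.
Take δ = min(6, (12/7)ϵ). Then 0 < |z − 7| < δ forces both bounds, so |(8z - 2)/(z + 5) − (9/2)| < ϵ.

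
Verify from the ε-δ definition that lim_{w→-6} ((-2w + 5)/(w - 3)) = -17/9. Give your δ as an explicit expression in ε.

Let ε > 0. We want δ > 0 with 0 < |w + 6| < δ ⇒ |(-2w + 5)/(w - 3) + 17/9| < ε.
Combining over a common denominator, (-2w + 5)/(w - 3) + 17/9 = [(-2w + 5)·(-9) − 17·(w - 3)] / [(-9)·(w - 3)] = 1(w + 6) / ((-9)(w - 3)).
So |(-2w + 5)/(w - 3) + 17/9| = |w + 6| / (9·|w − 3|).
Require δ ≤ 9/2, so |w − 3| ≥ |-9| − |w + 6| > 9 − 9/2 = 9/2.
Hence |(-2w + 5)/(w - 3) + 17/9| < |w + 6|/(9·(9/2)) = (2/81)|w + 6|, which is < ε once |w + 6| < (81/2)ε.
Take δ = min(9/2, (81/2)ε). Then 0 < |w + 6| < δ forces both bounds, so |(-2w + 5)/(w - 3) + 17/9| < ε.

δ = min(9/2, (81/2)ε)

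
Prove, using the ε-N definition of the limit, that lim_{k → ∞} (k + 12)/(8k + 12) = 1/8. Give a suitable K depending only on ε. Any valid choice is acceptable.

K = (21/16)/ε

Fix ε > 0. For k ≥ 1, |(k + 12)/(8k + 12) − (1/8)| = |84|/(8(8k + 12)) = 84/(8(8k + 12)).
Since 8k + 12 ≥ 8k for k ≥ 1, this is ≤ 84/(8·8k) = (21/16)/k.
So |(k + 12)/(8k + 12) − (1/8)| < ε whenever k > (21/16)/ε.
Take K = (21/16)/ε. If k > K then |(k + 12)/(8k + 12) − (1/8)| ≤ (21/16)/k < ε.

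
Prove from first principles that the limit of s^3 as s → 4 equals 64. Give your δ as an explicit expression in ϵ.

δ = min(2, ϵ/76)

Let ϵ > 0. We seek δ > 0 with 0 < |s − 4| < δ ⇒ |s^3 − 64| < ϵ.
Factor: s^3 − 64 = (s − 4)(s^2 + 4s + 16), so |s^3 − 64| = |s − 4|·|s^2 + 4s + 16|.
Impose δ ≤ 2 so that |s| < 6; then |s^2 + 4s + 16| ≤ 76.
Hence |s^3 − 64| ≤ 76|s − 4|, which is < ϵ once |s − 4| < ϵ/76.
Take δ = min(2, ϵ/76). If 0 < |s − 4| < δ then both bounds hold and |s^3 − 64| ≤ 76|s − 4| < 76·(ϵ/76) = ϵ.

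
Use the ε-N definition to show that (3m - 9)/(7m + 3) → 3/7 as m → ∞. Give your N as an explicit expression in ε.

N = (72/49)/ε

Suppose ε > 0. For m ≥ 1, |(3m - 9)/(7m + 3) − (3/7)| = |-72|/(7(7m + 3)) = 72/(7(7m + 3)).
Since 7m + 3 ≥ 7m for m ≥ 1, this is ≤ 72/(7·7m) = (72/49)/m.
So |(3m - 9)/(7m + 3) − (3/7)| < ε whenever m > (72/49)/ε.
Take N = (72/49)/ε. If m > N then |(3m - 9)/(7m + 3) − (3/7)| ≤ (72/49)/m < ε.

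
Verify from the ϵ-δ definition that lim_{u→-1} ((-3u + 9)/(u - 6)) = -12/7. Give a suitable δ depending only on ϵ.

δ = min(7/2, (49/18)ϵ)

Suppose ϵ > 0. We want δ > 0 with 0 < |u + 1| < δ ⇒ |(-3u + 9)/(u - 6) + 12/7| < ϵ.
Combining over a common denominator, (-3u + 9)/(u - 6) + 12/7 = [(-3u + 9)·(-7) − 12·(u - 6)] / [(-7)·(u - 6)] = 9(u + 1) / ((-7)(u - 6)).
So |(-3u + 9)/(u - 6) + 12/7| = 9|u + 1| / (7·|u − 6|).
Restrict δ ≤ 7/2. Then |u + 1| < 7/2 gives |u − 6| = |(u + 1) + (-7)| ≥ 7 − 7/2 = 7/2.
Hence |(-3u + 9)/(u - 6) + 12/7| < 9|u + 1|/(7·(7/2)) = (18/49)|u + 1|, which is < ϵ once |u + 1| < (49/18)ϵ.
Take δ = min(7/2, (49/18)ϵ). Then 0 < |u + 1| < δ forces both bounds, so |(-3u + 9)/(u - 6) + 12/7| < ϵ.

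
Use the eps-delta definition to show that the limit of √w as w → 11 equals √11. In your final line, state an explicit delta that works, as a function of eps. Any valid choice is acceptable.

delta = min(11, √11·eps)

Let eps > 0 be given. We want delta > 0 such that 0 < |w − 11| < delta implies |√w − √11| < eps.
Multiplying by the conjugate, |√w − √11| = |w − 11|/(√w + √11).
Restrict delta ≤ 11 so that |w − 11| < 11 forces w > 0, and then √w + √11 > √11.
Hence |√w − √11| < |w − 11|/√11, which is < eps once |w − 11| < √11·eps.
Take delta = min(11, √11·eps). If 0 < |w − 11| < delta then w > 0 and |√w − √11| < |w − 11|/√11 < eps.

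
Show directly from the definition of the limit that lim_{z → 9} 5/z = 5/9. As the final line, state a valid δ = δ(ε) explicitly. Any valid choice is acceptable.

δ = min(9/2, (81/10)ε)

Let ε > 0 be given. We seek δ > 0 such that 0 < |z − 9| < δ implies |5/z − (5/9)| < ε.
|5/z − (5/9)| = 5·|9 − z|/(9·|z|) = 5|z − 9|/(9|z|).
Require δ ≤ 9/2 so that |z| > 9 − 9/2 = 9/2, hence 9|z| > 81/2.
Then |5/z − (5/9)| < 5|z − 9|/(81/2), which is < ε when |z − 9| < (81/10)ε.
Take δ = min(9/2, (81/10)ε). Then 0 < |z − 9| < δ gives both |z − 9| < 9/2 and |z − 9| < (81/10)ε, so |5/z − (5/9)| < ε.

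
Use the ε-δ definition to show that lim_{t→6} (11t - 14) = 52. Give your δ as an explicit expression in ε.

Let ε > 0. We need δ > 0 so that 0 < |t − 6| < δ implies |(11t - 14) − 52| < ε.
Since (11t - 14) − 52 = 11(t − 6), we have |(11t - 14) − 52| = 11|t − 6|.
So 11|t − 6| < ε exactly when |t − 6| < ε/11.
Take δ = ε/11. If 0 < |t − 6| < δ then |(11t - 14) − 52| = 11|t − 6| < 11·(ε/11) = ε.

δ = ε/11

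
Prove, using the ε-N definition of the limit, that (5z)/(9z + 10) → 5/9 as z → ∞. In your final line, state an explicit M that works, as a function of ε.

Fix ε > 0. We seek M > 0 such that z > M implies |(5z)/(9z + 10) − (5/9)| < ε.
(5z)/(9z + 10) − (5/9) = (9(5z) − 5(9z + 10)) / (9(9z + 10)) = -50/(9(9z + 10)).
For z > 0 we have 9z + 10 > 9z, so |(5z)/(9z + 10) − (5/9)| = 50/(9(9z + 10)) < 50/(9·9z) = (50/81)/z.
Thus |(5z)/(9z + 10) − (5/9)| < ε whenever z > (50/81)/ε.
Take M = (50/81)/ε. If z > M then |(5z)/(9z + 10) − (5/9)| < (50/81)/z < ε.

M = (50/81)/ε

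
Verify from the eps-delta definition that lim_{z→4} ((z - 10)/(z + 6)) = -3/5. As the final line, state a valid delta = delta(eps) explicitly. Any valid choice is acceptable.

Let eps > 0 be given. We want delta > 0 with 0 < |z − 4| < delta ⇒ |(z - 10)/(z + 6) + 3/5| < eps.
Combining over a common denominator, (z - 10)/(z + 6) + 3/5 = [(z - 10)·10 − (-6)·(z + 6)] / [10·(z + 6)] = 16(z − 4) / (10(z + 6)).
So |(z - 10)/(z + 6) + 3/5| = 16|z − 4| / (10·|z + 6|).
Restrict delta ≤ 5. Then |z − 4| < 5 gives |z + 6| = |(z − 4) + 10| ≥ 10 − 5 = 5.
Hence |(z - 10)/(z + 6) + 3/5| < 16|z − 4|/(10·5) = (8/25)|z − 4|, which is < eps once |z − 4| < (25/8)eps.
Take delta = min(5, (25/8)eps). Then 0 < |z − 4| < delta forces both bounds, so |(z - 10)/(z + 6) + 3/5| < eps.

delta = min(5, (25/8)eps)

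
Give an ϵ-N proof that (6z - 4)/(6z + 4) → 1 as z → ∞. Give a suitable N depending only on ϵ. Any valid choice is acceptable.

N = (4/3)/ϵ

Suppose ϵ > 0. We seek N > 0 such that z > N implies |(6z - 4)/(6z + 4) − 1| < ϵ.
(6z - 4)/(6z + 4) − 1 = (6(6z - 4) − 6(6z + 4)) / (6(6z + 4)) = -48/(6(6z + 4)).
For z > 0 we have 6z + 4 > 6z, so |(6z - 4)/(6z + 4) − 1| = 48/(6(6z + 4)) < 48/(6·6z) = (4/3)/z.
Thus |(6z - 4)/(6z + 4) − 1| < ϵ whenever z > (4/3)/ϵ.
Take N = (4/3)/ϵ. If z > N then |(6z - 4)/(6z + 4) − 1| < (4/3)/z < ϵ.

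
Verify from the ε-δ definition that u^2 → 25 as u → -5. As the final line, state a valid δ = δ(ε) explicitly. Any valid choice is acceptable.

Let ε > 0. We seek δ > 0 with 0 < |u + 5| < δ ⇒ |u^2 − 25| < ε.
Factor: u^2 − 25 = (u + 5)(u - 5), so |u^2 − 25| = |u + 5|·|u - 5|.
Impose δ ≤ 2 so that |u| < 7; then |u - 5| ≤ 12.
Hence |u^2 − 25| ≤ 12|u + 5|, which is < ε once |u + 5| < ε/12.
Take δ = min(2, ε/12). If 0 < |u + 5| < δ then both bounds hold and |u^2 − 25| ≤ 12|u + 5| < 12·(ε/12) = ε.

δ = min(2, ε/12)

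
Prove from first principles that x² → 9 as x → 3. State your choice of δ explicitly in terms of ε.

Let ε > 0. We seek δ > 0 with 0 < |x − 3| < δ ⇒ |x² − 9| < ε.
Factor: x² − 9 = (x − 3)(x + 3), so |x² − 9| = |x − 3|·|x + 3|.
Impose δ ≤ 2 so that |x| < 5; then |x + 3| ≤ 8.
Hence |x² − 9| ≤ 8|x − 3|, which is < ε once |x − 3| < ε/8.
Take δ = min(2, ε/8). If 0 < |x − 3| < δ then both bounds hold and |x² − 9| ≤ 8|x − 3| < 8·(ε/8) = ε.

δ = min(2, ε/8)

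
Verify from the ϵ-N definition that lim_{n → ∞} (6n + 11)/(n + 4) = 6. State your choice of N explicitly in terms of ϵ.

N = 13/ϵ

Suppose ϵ > 0. For n ≥ 1, |(6n + 11)/(n + 4) − 6| = |-13|/((n + 4)) = 13/((n + 4)).
Since n + 4 ≥ n for n ≥ 1, this is ≤ 13/(n) = 13/n.
So |(6n + 11)/(n + 4) − 6| < ϵ whenever n > 13/ϵ.
Take N = 13/ϵ. If n > N then |(6n + 11)/(n + 4) − 6| ≤ 13/n < ϵ.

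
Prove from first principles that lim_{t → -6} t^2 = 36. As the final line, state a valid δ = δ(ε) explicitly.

Let ε > 0. We seek δ > 0 with 0 < |t + 6| < δ ⇒ |t^2 − 36| < ε.
Factor: t^2 − 36 = (t + 6)(t - 6), so |t^2 − 36| = |t + 6|·|t - 6|.
Restrict δ ≤ 1. Then |t + 6| < 1 gives |t| < 7, so by the triangle inequality |t - 6| ≤ 7 + 6 = 13.
Hence |t^2 − 36| ≤ 13|t + 6|, which is < ε once |t + 6| < ε/13.
Take δ = min(1, ε/13). If 0 < |t + 6| < δ then both bounds hold and |t^2 − 36| ≤ 13|t + 6| < 13·(ε/13) = ε.

δ = min(1, ε/13)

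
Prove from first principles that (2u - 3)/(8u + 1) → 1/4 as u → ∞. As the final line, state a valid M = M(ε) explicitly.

Let ε > 0. We seek M > 0 such that u > M implies |(2u - 3)/(8u + 1) − (1/4)| < ε.
(2u - 3)/(8u + 1) − (1/4) = (8(2u - 3) − 2(8u + 1)) / (8(8u + 1)) = -26/(8(8u + 1)).
For u > 0 we have 8u + 1 > 8u, so |(2u - 3)/(8u + 1) − (1/4)| = 26/(8(8u + 1)) < 26/(8·8u) = (13/32)/u.
Thus |(2u - 3)/(8u + 1) − (1/4)| < ε whenever u > (13/32)/ε.
Take M = (13/32)/ε. If u > M then |(2u - 3)/(8u + 1) − (1/4)| < (13/32)/u < ε.

M = (13/32)/ε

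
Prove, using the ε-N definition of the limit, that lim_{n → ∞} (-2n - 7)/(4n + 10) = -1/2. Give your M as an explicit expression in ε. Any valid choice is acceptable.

M = (1/2)/ε

Let ε > 0 be given. For n ≥ 1, |(-2n - 7)/(4n + 10) + 1/2| = |-8|/(4(4n + 10)) = 8/(4(4n + 10)).
Since 4n + 10 ≥ 4n for n ≥ 1, this is ≤ 8/(4·4n) = (1/2)/n.
So |(-2n - 7)/(4n + 10) + 1/2| < ε whenever n > (1/2)/ε.
Take M = (1/2)/ε. If n > M then |(-2n - 7)/(4n + 10) + 1/2| ≤ (1/2)/n < ε.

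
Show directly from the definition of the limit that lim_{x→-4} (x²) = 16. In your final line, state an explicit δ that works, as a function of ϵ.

δ = min(1, ϵ/9)

Let ϵ > 0. We seek δ > 0 with 0 < |x + 4| < δ ⇒ |x² − 16| < ϵ.
Factor: x² − 16 = (x + 4)(x - 4), so |x² − 16| = |x + 4|·|x - 4|.
Restrict δ ≤ 1. Then |x + 4| < 1 gives |x| < 5, so by the triangle inequality |x - 4| ≤ 5 + 4 = 9.
Hence |x² − 16| ≤ 9|x + 4|, which is < ϵ once |x + 4| < ϵ/9.
Take δ = min(1, ϵ/9). If 0 < |x + 4| < δ then both bounds hold and |x² − 16| ≤ 9|x + 4| < 9·(ϵ/9) = ϵ.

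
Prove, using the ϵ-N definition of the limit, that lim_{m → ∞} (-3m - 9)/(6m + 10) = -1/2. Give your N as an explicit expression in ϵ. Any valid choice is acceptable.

Let ϵ > 0 be given. For m ≥ 1, |(-3m - 9)/(6m + 10) + 1/2| = |-24|/(6(6m + 10)) = 24/(6(6m + 10)).
Since 6m + 10 ≥ 6m for m ≥ 1, this is ≤ 24/(6·6m) = (2/3)/m.
So |(-3m - 9)/(6m + 10) + 1/2| < ϵ whenever m > (2/3)/ϵ.
Take N = (2/3)/ϵ. If m > N then |(-3m - 9)/(6m + 10) + 1/2| ≤ (2/3)/m < ϵ.

N = (2/3)/ϵ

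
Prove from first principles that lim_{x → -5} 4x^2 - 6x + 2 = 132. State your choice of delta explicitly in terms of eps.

delta = min(1, eps/50)

Let eps > 0 be given. We want delta > 0 such that 0 < |x + 5| < delta implies |(4x^2 - 6x + 2) − 132| < eps.
(4x^2 - 6x + 2) − 132 = 4x^2 - 6x - 130 = (x + 5)(4x - 26).
So |(4x^2 - 6x + 2) − 132| = |x + 5|·|4x - 26|.
Assume first that |x + 5| < 1, so |x| < 6. Then |4x - 26| ≤ 4·6 + 26 = 50.
Hence |(4x^2 - 6x + 2) − 132| ≤ 50|x + 5| < eps provided |x + 5| < eps/50.
Choosing delta = min(1, eps/50) ensures both conditions, hence |(4x^2 - 6x + 2) − 132| < eps.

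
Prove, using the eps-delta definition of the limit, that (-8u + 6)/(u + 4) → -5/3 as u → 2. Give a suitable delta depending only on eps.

Fix eps > 0. We want delta > 0 with 0 < |u − 2| < delta ⇒ |(-8u + 6)/(u + 4) + 5/3| < eps.
Combining over a common denominator, (-8u + 6)/(u + 4) + 5/3 = [(-8u + 6)·6 − (-10)·(u + 4)] / [6·(u + 4)] = -38(u − 2) / (6(u + 4)).
So |(-8u + 6)/(u + 4) + 5/3| = 38|u − 2| / (6·|u + 4|).
Restrict delta ≤ 3. Then |u − 2| < 3 gives |u + 4| = |(u − 2) + 6| ≥ 6 − 3 = 3.
Hence |(-8u + 6)/(u + 4) + 5/3| < 38|u − 2|/(6·3) = (19/9)|u − 2|, which is < eps once |u − 2| < (9/19)eps.
Take delta = min(3, (9/19)eps). Then 0 < |u − 2| < delta forces both bounds, so |(-8u + 6)/(u + 4) + 5/3| < eps.

delta = min(3, (9/19)eps)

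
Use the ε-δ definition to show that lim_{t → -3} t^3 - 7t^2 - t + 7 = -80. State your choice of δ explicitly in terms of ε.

δ = min(1, ε/85)

Let ε > 0. We want δ > 0 such that 0 < |t + 3| < δ implies |(t^3 - 7t^2 - t + 7) + 80| < ε.
(t^3 - 7t^2 - t + 7) + 80 = t^3 - 7t^2 - t + 87 = (t + 3)(t^2 - 10t + 29).
So |(t^3 - 7t^2 - t + 7) + 80| = |t + 3|·|t^2 - 10t + 29|.
Require δ ≤ 1. Then |t + 3| < 1 gives |t| < 4, and by the triangle inequality |t^2 - 10t + 29| ≤ 4^2 + 10·4 + 29 = 85.
Hence |(t^3 - 7t^2 - t + 7) + 80| ≤ 85|t + 3| < ε provided |t + 3| < ε/85.
Choosing δ = min(1, ε/85) ensures both conditions, hence |(t^3 - 7t^2 - t + 7) + 80| < ε.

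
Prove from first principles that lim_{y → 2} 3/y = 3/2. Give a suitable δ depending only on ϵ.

Let ϵ > 0 be given. We seek δ > 0 such that 0 < |y − 2| < δ implies |3/y − (3/2)| < ϵ.
|3/y − (3/2)| = 3·|2 − y|/(2·|y|) = 3|y − 2|/(2|y|).
Restrict δ ≤ 1. Then |y − 2| < 1 gives |y| > 1, so 2|y| > 2.
Then |3/y − (3/2)| < 3|y − 2|/2, which is < ϵ when |y − 2| < (2/3)ϵ.
Take δ = min(1, (2/3)ϵ). Then 0 < |y − 2| < δ gives both |y − 2| < 1 and |y − 2| < (2/3)ϵ, so |3/y − (3/2)| < ϵ.

δ = min(1, (2/3)ϵ)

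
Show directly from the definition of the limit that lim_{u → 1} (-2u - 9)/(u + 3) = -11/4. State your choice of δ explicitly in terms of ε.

δ = min(2, (8/3)ε)

Fix ε > 0. We want δ > 0 with 0 < |u − 1| < δ ⇒ |(-2u - 9)/(u + 3) + 11/4| < ε.
Combining over a common denominator, (-2u - 9)/(u + 3) + 11/4 = [(-2u - 9)·4 − (-11)·(u + 3)] / [4·(u + 3)] = 3(u − 1) / (4(u + 3)).
So |(-2u - 9)/(u + 3) + 11/4| = 3|u − 1| / (4·|u + 3|).
Restrict δ ≤ 2. Then |u − 1| < 2 gives |u + 3| = |(u − 1) + 4| ≥ 4 − 2 = 2.
Hence |(-2u - 9)/(u + 3) + 11/4| < 3|u − 1|/(4·2) = (3/8)|u − 1|, which is < ε once |u − 1| < (8/3)ε.
Take δ = min(2, (8/3)ε). Then 0 < |u − 1| < δ forces both bounds, so |(-2u - 9)/(u + 3) + 11/4| < ε.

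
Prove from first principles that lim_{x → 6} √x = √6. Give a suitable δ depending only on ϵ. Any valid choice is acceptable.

δ = min(6, √6·ϵ)

Fix ϵ > 0. We want δ > 0 such that 0 < |x − 6| < δ implies |√x − √6| < ϵ.
Multiplying by the conjugate, |√x − √6| = |x − 6|/(√x + √6).
Restrict δ ≤ 6 so that |x − 6| < 6 forces x > 0, and then √x + √6 > √6.
Hence |√x − √6| < |x − 6|/√6, which is < ϵ once |x − 6| < √6·ϵ.
Take δ = min(6, √6·ϵ). If 0 < |x − 6| < δ then x > 0 and |√x − √6| < |x − 6|/√6 < ϵ.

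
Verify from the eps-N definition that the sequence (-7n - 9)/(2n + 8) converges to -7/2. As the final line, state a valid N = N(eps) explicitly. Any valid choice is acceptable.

Let eps > 0 be given. For n ≥ 1, |(-7n - 9)/(2n + 8) + 7/2| = |38|/(2(2n + 8)) = 38/(2(2n + 8)).
Since 2n + 8 ≥ 2n for n ≥ 1, this is ≤ 38/(2·2n) = (19/2)/n.
So |(-7n - 9)/(2n + 8) + 7/2| < eps whenever n > (19/2)/eps.
Take N = (19/2)/eps. If n > N then |(-7n - 9)/(2n + 8) + 7/2| ≤ (19/2)/n < eps.

N = (19/2)/eps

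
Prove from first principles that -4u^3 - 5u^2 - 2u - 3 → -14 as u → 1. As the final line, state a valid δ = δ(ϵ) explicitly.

Let ϵ > 0. We want δ > 0 such that 0 < |u − 1| < δ implies |(-4u^3 - 5u^2 - 2u - 3) + 14| < ϵ.
(-4u^3 - 5u^2 - 2u - 3) + 14 = -4u^3 - 5u^2 - 2u + 11 = (u − 1)(-4u^2 - 9u - 11).
So |(-4u^3 - 5u^2 - 2u - 3) + 14| = |u − 1|·|-4u^2 - 9u - 11|.
Require δ ≤ 1. Then |u − 1| < 1 gives |u| < 2, and by the triangle inequality |-4u^2 - 9u - 11| ≤ 4·2^2 + 9·2 + 11 = 45.
Hence |(-4u^3 - 5u^2 - 2u - 3) + 14| ≤ 45|u − 1| < ϵ provided |u − 1| < ϵ/45.
Take δ = min(1, ϵ/45). Then 0 < |u − 1| < δ gives both |u − 1| < 1 and |u − 1| < ϵ/45, so |(-4u^3 - 5u^2 - 2u - 3) + 14| < ϵ.

δ = min(1, ϵ/45)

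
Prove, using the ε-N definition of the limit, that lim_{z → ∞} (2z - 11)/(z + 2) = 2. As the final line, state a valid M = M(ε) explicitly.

Fix ε > 0. We seek M > 0 such that z > M implies |(2z - 11)/(z + 2) − 2| < ε.
(2z - 11)/(z + 2) − 2 = ((2z - 11) − 2(z + 2)) / ((z + 2)) = -15/((z + 2)).
For z > 0 we have z + 2 > z, so |(2z - 11)/(z + 2) − 2| = 15/((z + 2)) < 15/(z) = 15/z.
Thus |(2z - 11)/(z + 2) − 2| < ε whenever z > 15/ε.
Take M = 15/ε. If z > M then |(2z - 11)/(z + 2) − 2| < 15/z < ε.

M = 15/ε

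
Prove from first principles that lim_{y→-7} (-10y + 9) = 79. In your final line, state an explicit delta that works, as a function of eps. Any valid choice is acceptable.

delta = eps/10

Let eps > 0 be given. We need delta > 0 so that 0 < |y + 7| < delta implies |(-10y + 9) − 79| < eps.
Since (-10y + 9) − 79 = -10(y + 7), we have |(-10y + 9) − 79| = 10|y + 7|.
So 10|y + 7| < eps exactly when |y + 7| < eps/10.
Take delta = eps/10. If 0 < |y + 7| < delta then |(-10y + 9) − 79| = 10|y + 7| < 10·(eps/10) = eps.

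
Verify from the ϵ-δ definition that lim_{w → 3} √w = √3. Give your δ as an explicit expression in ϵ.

δ = min(3, √3·ϵ)

Suppose ϵ > 0. We want δ > 0 such that 0 < |w − 3| < δ implies |√w − √3| < ϵ.
Multiplying by the conjugate, |√w − √3| = |w − 3|/(√w + √3).
Restrict δ ≤ 3 so that |w − 3| < 3 forces w > 0, and then √w + √3 > √3.
Hence |√w − √3| < |w − 3|/√3, which is < ϵ once |w − 3| < √3·ϵ.
Take δ = min(3, √3·ϵ). If 0 < |w − 3| < δ then w > 0 and |√w − √3| < |w − 3|/√3 < ϵ.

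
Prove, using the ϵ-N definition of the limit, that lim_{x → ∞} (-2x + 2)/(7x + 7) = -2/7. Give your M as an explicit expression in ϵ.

Suppose ϵ > 0. We seek M > 0 such that x > M implies |(-2x + 2)/(7x + 7) + 2/7| < ϵ.
(-2x + 2)/(7x + 7) + 2/7 = (7(-2x + 2) − (-2)(7x + 7)) / (7(7x + 7)) = 28/(7(7x + 7)).
For x > 0 we have 7x + 7 > 7x, so |(-2x + 2)/(7x + 7) + 2/7| = 28/(7(7x + 7)) < 28/(7·7x) = (4/7)/x.
Thus |(-2x + 2)/(7x + 7) + 2/7| < ϵ whenever x > (4/7)/ϵ.
Take M = (4/7)/ϵ. If x > M then |(-2x + 2)/(7x + 7) + 2/7| < (4/7)/x < ϵ.

M = (4/7)/ϵ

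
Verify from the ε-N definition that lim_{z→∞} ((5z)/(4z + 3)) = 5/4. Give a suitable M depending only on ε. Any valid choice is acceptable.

M = (15/16)/ε

Let ε > 0. We seek M > 0 such that z > M implies |(5z)/(4z + 3) − (5/4)| < ε.
(5z)/(4z + 3) − (5/4) = (4(5z) − 5(4z + 3)) / (4(4z + 3)) = -15/(4(4z + 3)).
For z > 0 we have 4z + 3 > 4z, so |(5z)/(4z + 3) − (5/4)| = 15/(4(4z + 3)) < 15/(4·4z) = (15/16)/z.
Thus |(5z)/(4z + 3) − (5/4)| < ε whenever z > (15/16)/ε.
Take M = (15/16)/ε. If z > M then |(5z)/(4z + 3) − (5/4)| < (15/16)/z < ε.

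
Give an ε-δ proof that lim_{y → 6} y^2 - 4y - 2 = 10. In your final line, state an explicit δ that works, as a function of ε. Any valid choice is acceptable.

δ = min(2, ε/10)

Let ε > 0. We want δ > 0 such that 0 < |y − 6| < δ implies |(y^2 - 4y - 2) − 10| < ε.
(y^2 - 4y - 2) − 10 = y^2 - 4y - 12 = (y − 6)(y + 2).
So |(y^2 - 4y - 2) − 10| = |y − 6|·|y + 2|.
Require δ ≤ 2. Then |y − 6| < 2 gives |y| < 8, and by the triangle inequality |y + 2| ≤ 8 + 2 = 10.
Hence |(y^2 - 4y - 2) − 10| ≤ 10|y − 6| < ε provided |y − 6| < ε/10.
Choosing δ = min(2, ε/10) ensures both conditions, hence |(y^2 - 4y - 2) − 10| < ε.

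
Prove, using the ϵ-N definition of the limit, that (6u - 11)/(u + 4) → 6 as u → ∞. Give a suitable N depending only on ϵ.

Fix ϵ > 0. We seek N > 0 such that u > N implies |(6u - 11)/(u + 4) − 6| < ϵ.
(6u - 11)/(u + 4) − 6 = ((6u - 11) − 6(u + 4)) / ((u + 4)) = -35/((u + 4)).
For u > 0 we have u + 4 > u, so |(6u - 11)/(u + 4) − 6| = 35/((u + 4)) < 35/(u) = 35/u.
Thus |(6u - 11)/(u + 4) − 6| < ϵ whenever u > 35/ϵ.
Take N = 35/ϵ. If u > N then |(6u - 11)/(u + 4) − 6| < 35/u < ϵ.

N = 35/ϵ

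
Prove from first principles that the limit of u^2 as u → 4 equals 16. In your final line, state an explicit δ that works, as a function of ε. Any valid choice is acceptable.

δ = min(1, ε/9)

Let ε > 0 be given. We seek δ > 0 with 0 < |u − 4| < δ ⇒ |u^2 − 16| < ε.
Factor: u^2 − 16 = (u − 4)(u + 4), so |u^2 − 16| = |u − 4|·|u + 4|.
Restrict δ ≤ 1. Then |u − 4| < 1 gives |u| < 5, so by the triangle inequality |u + 4| ≤ 5 + 4 = 9.
Hence |u^2 − 16| ≤ 9|u − 4|, which is < ε once |u − 4| < ε/9.
Take δ = min(1, ε/9). If 0 < |u − 4| < δ then both bounds hold and |u^2 − 16| ≤ 9|u − 4| < 9·(ε/9) = ε.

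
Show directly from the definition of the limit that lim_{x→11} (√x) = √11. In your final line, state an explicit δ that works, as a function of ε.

Fix ε > 0. We want δ > 0 such that 0 < |x − 11| < δ implies |√x − √11| < ε.
Multiplying by the conjugate, |√x − √11| = |x − 11|/(√x + √11).
Restrict δ ≤ 11 so that |x − 11| < 11 forces x > 0, and then √x + √11 > √11.
Hence |√x − √11| < |x − 11|/√11, which is < ε once |x − 11| < √11·ε.
Take δ = min(11, √11·ε). If 0 < |x − 11| < δ then x > 0 and |√x − √11| < |x − 11|/√11 < ε.

δ = min(11, √11·ε)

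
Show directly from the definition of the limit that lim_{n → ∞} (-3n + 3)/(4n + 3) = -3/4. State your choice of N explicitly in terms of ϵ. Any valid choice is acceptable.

Let ϵ > 0 be given. For n ≥ 1, |(-3n + 3)/(4n + 3) + 3/4| = |21|/(4(4n + 3)) = 21/(4(4n + 3)).
Since 4n + 3 ≥ 4n for n ≥ 1, this is ≤ 21/(4·4n) = (21/16)/n.
So |(-3n + 3)/(4n + 3) + 3/4| < ϵ whenever n > (21/16)/ϵ.
Take N = (21/16)/ϵ. If n > N then |(-3n + 3)/(4n + 3) + 3/4| ≤ (21/16)/n < ϵ.

N = (21/16)/ϵ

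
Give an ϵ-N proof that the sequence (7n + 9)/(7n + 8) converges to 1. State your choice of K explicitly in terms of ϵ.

Fix ϵ > 0. For n ≥ 1, |(7n + 9)/(7n + 8) − 1| = |7|/(7(7n + 8)) = 7/(7(7n + 8)).
Since 7n + 8 ≥ 7n for n ≥ 1, this is ≤ 7/(7·7n) = (1/7)/n.
So |(7n + 9)/(7n + 8) − 1| < ϵ whenever n > (1/7)/ϵ.
Take K = (1/7)/ϵ. If n > K then |(7n + 9)/(7n + 8) − 1| ≤ (1/7)/n < ϵ.

K = (1/7)/ϵ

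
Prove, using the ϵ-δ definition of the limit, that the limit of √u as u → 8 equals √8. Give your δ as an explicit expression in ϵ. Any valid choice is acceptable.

δ = min(8, √8·ϵ)

Fix ϵ > 0. We want δ > 0 such that 0 < |u − 8| < δ implies |√u − √8| < ϵ.
Rationalise: √u − √8 = (u − 8)/(√u + √8), so |√u − √8| = |u − 8|/(√u + √8).
Restrict δ ≤ 8 so that |u − 8| < 8 forces u > 0, and then √u + √8 > √8.
Hence |√u − √8| < |u − 8|/√8, which is < ϵ once |u − 8| < √8·ϵ.
Take δ = min(8, √8·ϵ). If 0 < |u − 8| < δ then u > 0 and |√u − √8| < |u − 8|/√8 < ϵ.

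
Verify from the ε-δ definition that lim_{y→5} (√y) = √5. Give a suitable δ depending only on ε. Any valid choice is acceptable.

Fix ε > 0. We want δ > 0 such that 0 < |y − 5| < δ implies |√y − √5| < ε.
Rationalise: √y − √5 = (y − 5)/(√y + √5), so |√y − √5| = |y − 5|/(√y + √5).
Restrict δ ≤ 5 so that |y − 5| < 5 forces y > 0, and then √y + √5 > √5.
Hence |√y − √5| < |y − 5|/√5, which is < ε once |y − 5| < √5·ε.
Take δ = min(5, √5·ε). If 0 < |y − 5| < δ then y > 0 and |√y − √5| < |y − 5|/√5 < ε.

δ = min(5, √5·ε)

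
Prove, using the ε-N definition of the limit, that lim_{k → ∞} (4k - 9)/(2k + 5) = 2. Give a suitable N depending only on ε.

N = (19/2)/ε

Let ε > 0 be given. For k ≥ 1, |(4k - 9)/(2k + 5) − 2| = |-38|/(2(2k + 5)) = 38/(2(2k + 5)).
Since 2k + 5 ≥ 2k for k ≥ 1, this is ≤ 38/(2·2k) = (19/2)/k.
So |(4k - 9)/(2k + 5) − 2| < ε whenever k > (19/2)/ε.
Take N = (19/2)/ε. If k > N then |(4k - 9)/(2k + 5) − 2| ≤ (19/2)/k < ε.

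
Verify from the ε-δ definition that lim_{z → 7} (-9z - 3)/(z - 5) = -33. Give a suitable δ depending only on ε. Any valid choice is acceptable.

Let ε > 0. We want δ > 0 with 0 < |z − 7| < δ ⇒ |(-9z - 3)/(z - 5) + 33| < ε.
Combining over a common denominator, (-9z - 3)/(z - 5) + 33 = [(-9z - 3)·2 − (-66)·(z - 5)] / [2·(z - 5)] = 48(z − 7) / (2(z - 5)).
So |(-9z - 3)/(z - 5) + 33| = 48|z − 7| / (2·|z − 5|).
Restrict δ ≤ 1. Then |z − 7| < 1 gives |z − 5| = |(z − 7) + 2| ≥ 2 − 1 = 1.
Hence |(-9z - 3)/(z - 5) + 33| < 48|z − 7|/(2·1) = 24|z − 7|, which is < ε once |z − 7| < (1/24)ε.
Take δ = min(1, (1/24)ε). Then 0 < |z − 7| < δ forces both bounds, so |(-9z - 3)/(z - 5) + 33| < ε.

δ = min(1, (1/24)ε)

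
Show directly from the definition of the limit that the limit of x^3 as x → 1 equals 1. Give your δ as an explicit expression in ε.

δ = min(2, ε/13)

Suppose ε > 0. We seek δ > 0 with 0 < |x − 1| < δ ⇒ |x^3 − 1| < ε.
Factor: x^3 − 1 = (x − 1)(x^2 + x + 1), so |x^3 − 1| = |x − 1|·|x^2 + x + 1|.
Impose δ ≤ 2 so that |x| < 3; then |x^2 + x + 1| ≤ 13.
Hence |x^3 − 1| ≤ 13|x − 1|, which is < ε once |x − 1| < ε/13.
Take δ = min(2, ε/13). If 0 < |x − 1| < δ then both bounds hold and |x^3 − 1| ≤ 13|x − 1| < 13·(ε/13) = ε.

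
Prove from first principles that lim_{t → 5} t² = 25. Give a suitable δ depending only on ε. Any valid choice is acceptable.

Let ε > 0. We seek δ > 0 with 0 < |t − 5| < δ ⇒ |t² − 25| < ε.
Factor: t² − 25 = (t − 5)(t + 5), so |t² − 25| = |t − 5|·|t + 5|.
Impose δ ≤ 2 so that |t| < 7; then |t + 5| ≤ 12.
Hence |t² − 25| ≤ 12|t − 5|, which is < ε once |t − 5| < ε/12.
Take δ = min(2, ε/12). If 0 < |t − 5| < δ then both bounds hold and |t² − 25| ≤ 12|t − 5| < 12·(ε/12) = ε.

δ = min(2, ε/12)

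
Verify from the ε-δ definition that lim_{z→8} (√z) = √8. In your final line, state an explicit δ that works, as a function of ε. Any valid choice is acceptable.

Let ε > 0 be given. We want δ > 0 such that 0 < |z − 8| < δ implies |√z − √8| < ε.
Multiplying by the conjugate, |√z − √8| = |z − 8|/(√z + √8).
Restrict δ ≤ 8 so that |z − 8| < 8 forces z > 0, and then √z + √8 > √8.
Hence |√z − √8| < |z − 8|/√8, which is < ε once |z − 8| < √8·ε.
Take δ = min(8, √8·ε). If 0 < |z − 8| < δ then z > 0 and |√z − √8| < |z − 8|/√8 < ε.

δ = min(8, √8·ε)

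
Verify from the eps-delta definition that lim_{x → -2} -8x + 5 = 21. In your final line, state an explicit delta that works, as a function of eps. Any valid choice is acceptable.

delta = eps/8

Let eps > 0. We need delta > 0 so that 0 < |x + 2| < delta implies |(-8x + 5) − 21| < eps.
|(-8x + 5) − 21| = |-8x - 16| = 8|x + 2|.
Thus it suffices that |x + 2| < eps/8.
Take delta = eps/8. If 0 < |x + 2| < delta then |(-8x + 5) − 21| = 8|x + 2| < 8·(eps/8) = eps.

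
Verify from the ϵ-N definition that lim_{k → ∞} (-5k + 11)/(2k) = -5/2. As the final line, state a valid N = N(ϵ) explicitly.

Suppose ϵ > 0. For k ≥ 1, |(-5k + 11)/(2k) + 5/2| = |22|/(2(2k)) = 22/(2(2k)).
Since 2k ≥ 2k for k ≥ 1, this is ≤ 22/(2·2k) = (11/2)/k.
So |(-5k + 11)/(2k) + 5/2| < ϵ whenever k > (11/2)/ϵ.
Take N = (11/2)/ϵ. If k > N then |(-5k + 11)/(2k) + 5/2| ≤ (11/2)/k < ϵ.

N = (11/2)/ϵ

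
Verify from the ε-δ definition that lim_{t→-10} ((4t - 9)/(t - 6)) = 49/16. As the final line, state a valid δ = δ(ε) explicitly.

δ = min(8, (128/15)ε)

Let ε > 0. We want δ > 0 with 0 < |t + 10| < δ ⇒ |(4t - 9)/(t - 6) − (49/16)| < ε.
Combining over a common denominator, (4t - 9)/(t - 6) − (49/16) = [(4t - 9)·(-16) − (-49)·(t - 6)] / [(-16)·(t - 6)] = -15(t + 10) / ((-16)(t - 6)).
So |(4t - 9)/(t - 6) − (49/16)| = 15|t + 10| / (16·|t − 6|).
Restrict δ ≤ 8. Then |t + 10| < 8 gives |t − 6| = |(t + 10) + (-16)| ≥ 16 − 8 = 8.
Hence |(4t - 9)/(t - 6) − (49/16)| < 15|t + 10|/(16·8) = (15/128)|t + 10|, which is < ε once |t + 10| < (128/15)ε.
Take δ = min(8, (128/15)ε). Then 0 < |t + 10| < δ forces both bounds, so |(4t - 9)/(t - 6) − (49/16)| < ε.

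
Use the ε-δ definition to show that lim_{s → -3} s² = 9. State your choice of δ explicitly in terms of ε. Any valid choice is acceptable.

Fix ε > 0. We seek δ > 0 with 0 < |s + 3| < δ ⇒ |s² − 9| < ε.
Factor: s² − 9 = (s + 3)(s - 3), so |s² − 9| = |s + 3|·|s - 3|.
Restrict δ ≤ 1. Then |s + 3| < 1 gives |s| < 4, so by the triangle inequality |s - 3| ≤ 4 + 3 = 7.
Hence |s² − 9| ≤ 7|s + 3|, which is < ε once |s + 3| < ε/7.
Take δ = min(1, ε/7). If 0 < |s + 3| < δ then both bounds hold and |s² − 9| ≤ 7|s + 3| < 7·(ε/7) = ε.

δ = min(1, ε/7)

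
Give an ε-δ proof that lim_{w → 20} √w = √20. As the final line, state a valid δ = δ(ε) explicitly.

Let ε > 0 be given. We want δ > 0 such that 0 < |w − 20| < δ implies |√w − √20| < ε.
Rationalise: √w − √20 = (w − 20)/(√w + √20), so |√w − √20| = |w − 20|/(√w + √20).
Restrict δ ≤ 20 so that |w − 20| < 20 forces w > 0, and then √w + √20 > √20.
Hence |√w − √20| < |w − 20|/√20, which is < ε once |w − 20| < √20·ε.
Take δ = min(20, √20·ε). If 0 < |w − 20| < δ then w > 0 and |√w − √20| < |w − 20|/√20 < ε.

δ = min(20, √20·ε)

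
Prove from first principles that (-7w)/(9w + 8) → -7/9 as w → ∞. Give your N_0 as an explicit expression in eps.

N_0 = (56/81)/eps

Suppose eps > 0. We seek N_0 > 0 such that w > N_0 implies |(-7w)/(9w + 8) + 7/9| < eps.
(-7w)/(9w + 8) + 7/9 = (9(-7w) − (-7)(9w + 8)) / (9(9w + 8)) = 56/(9(9w + 8)).
For w > 0 we have 9w + 8 > 9w, so |(-7w)/(9w + 8) + 7/9| = 56/(9(9w + 8)) < 56/(9·9w) = (56/81)/w.
Thus |(-7w)/(9w + 8) + 7/9| < eps whenever w > (56/81)/eps.
Take N_0 = (56/81)/eps. If w > N_0 then |(-7w)/(9w + 8) + 7/9| < (56/81)/w < eps.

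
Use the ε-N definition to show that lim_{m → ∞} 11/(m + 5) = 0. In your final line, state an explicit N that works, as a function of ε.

Fix ε > 0. For m ≥ 1, |11/(m + 5) − 0| = 11/(m + 5) ≤ 11/m.
We need 11/m < ε, i.e. m > 11/ε.
Take N = 11/ε. If m > N then |11/(m + 5)| ≤ 11/m < ε.

N = 11/ε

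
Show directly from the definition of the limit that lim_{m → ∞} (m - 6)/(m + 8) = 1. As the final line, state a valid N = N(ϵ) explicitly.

Fix ϵ > 0. For m ≥ 1, |(m - 6)/(m + 8) − 1| = |-14|/((m + 8)) = 14/((m + 8)).
Since m + 8 ≥ m for m ≥ 1, this is ≤ 14/(m) = 14/m.
So |(m - 6)/(m + 8) − 1| < ϵ whenever m > 14/ϵ.
Take N = 14/ϵ. If m > N then |(m - 6)/(m + 8) − 1| ≤ 14/m < ϵ.

N = 14/ϵ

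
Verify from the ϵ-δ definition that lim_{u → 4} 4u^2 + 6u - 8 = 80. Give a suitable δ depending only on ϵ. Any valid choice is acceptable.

δ = min(2, ϵ/46)

Let ϵ > 0. We want δ > 0 such that 0 < |u − 4| < δ implies |(4u^2 + 6u - 8) − 80| < ϵ.
(4u^2 + 6u - 8) − 80 = 4u^2 + 6u - 88 = (u − 4)(4u + 22).
So |(4u^2 + 6u - 8) − 80| = |u − 4|·|4u + 22|.
Require δ ≤ 2. Then |u − 4| < 2 gives |u| < 6, and by the triangle inequality |4u + 22| ≤ 4·6 + 22 = 46.
Hence |(4u^2 + 6u - 8) − 80| ≤ 46|u − 4| < ϵ provided |u − 4| < ϵ/46.
Take δ = min(2, ϵ/46). Then 0 < |u − 4| < δ gives both |u − 4| < 2 and |u − 4| < ϵ/46, so |(4u^2 + 6u - 8) − 80| < ϵ.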